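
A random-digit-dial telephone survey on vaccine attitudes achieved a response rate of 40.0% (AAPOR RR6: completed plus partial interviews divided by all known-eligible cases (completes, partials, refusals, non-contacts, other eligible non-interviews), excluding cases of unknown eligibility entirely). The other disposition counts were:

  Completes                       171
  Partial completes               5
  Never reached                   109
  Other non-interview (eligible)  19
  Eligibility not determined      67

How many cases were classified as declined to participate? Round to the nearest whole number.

Top = 171 + 5 = 176
RR6 = 176 / D = 0.400
D = 176 / 0.400 = 440.0
Rest of base = 304
declined to participate = 440.0 − 304 ≈ 136

136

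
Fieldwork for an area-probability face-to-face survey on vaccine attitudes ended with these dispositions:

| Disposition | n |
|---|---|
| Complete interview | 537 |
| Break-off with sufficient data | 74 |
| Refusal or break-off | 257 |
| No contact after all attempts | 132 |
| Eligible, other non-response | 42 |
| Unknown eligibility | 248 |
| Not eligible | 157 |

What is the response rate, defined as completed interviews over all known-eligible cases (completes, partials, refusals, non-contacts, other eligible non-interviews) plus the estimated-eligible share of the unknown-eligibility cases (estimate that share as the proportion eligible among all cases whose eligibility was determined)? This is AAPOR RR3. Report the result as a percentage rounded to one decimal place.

42.7%

Num: 537
Determined eligible: 537 + 74 + 257 + 132 + 42 = 1042
e = 1042 / (1042 + 157) = 1042 / 1199 = 0.8691
e × U: 0.8691 × 248 = 215.54
Base: 1042 + 215.54 = 1257.54
RR3 = 537 / 1257.54 = 0.4270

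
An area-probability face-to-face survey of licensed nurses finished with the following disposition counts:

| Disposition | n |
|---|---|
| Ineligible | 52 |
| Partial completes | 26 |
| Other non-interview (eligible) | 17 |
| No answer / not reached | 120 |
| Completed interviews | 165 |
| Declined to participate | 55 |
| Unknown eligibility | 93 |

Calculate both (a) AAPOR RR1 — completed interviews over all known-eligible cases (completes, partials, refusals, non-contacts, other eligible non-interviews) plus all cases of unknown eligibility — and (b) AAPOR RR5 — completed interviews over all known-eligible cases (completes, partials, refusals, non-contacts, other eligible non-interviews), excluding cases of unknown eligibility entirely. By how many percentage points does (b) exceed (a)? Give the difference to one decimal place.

Top: 165
Denominator: 165 + 26 + 55 + 120 + 17 + 93 = 476
RR1 = 165 / 476 = 0.3466
Denominator: 165 + 26 + 55 + 120 + 17 = 383
RR5 = 165 / 383 = 0.4308
Difference = 43.08 − 34.66 = 8.42 percentage points

8.4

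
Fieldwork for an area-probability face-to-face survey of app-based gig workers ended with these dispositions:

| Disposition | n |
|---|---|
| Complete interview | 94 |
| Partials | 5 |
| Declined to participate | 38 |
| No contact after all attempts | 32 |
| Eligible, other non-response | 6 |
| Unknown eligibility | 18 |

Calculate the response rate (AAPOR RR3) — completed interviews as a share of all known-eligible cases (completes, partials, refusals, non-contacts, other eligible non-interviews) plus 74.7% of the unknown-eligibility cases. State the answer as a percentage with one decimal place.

49.9%

Top → 94
Determined eligible → 94 + 5 + 38 + 32 + 6 = 175
e × U → 0.7470 × 18 = 13.45
Base → 175 + 13.45 = 188.45
RR3 = 94 / 188.45 = 0.4988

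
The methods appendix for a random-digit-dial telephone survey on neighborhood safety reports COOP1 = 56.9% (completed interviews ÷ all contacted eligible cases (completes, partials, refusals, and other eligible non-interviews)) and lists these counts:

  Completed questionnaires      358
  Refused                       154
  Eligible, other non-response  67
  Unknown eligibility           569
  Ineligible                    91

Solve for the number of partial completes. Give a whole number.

COOP1 = 358 / D = 0.569
D = 358 / 0.569 = 629.2
Remaining denominator categories sum to 579
partial completes = 629.2 − 579 ≈ 50

50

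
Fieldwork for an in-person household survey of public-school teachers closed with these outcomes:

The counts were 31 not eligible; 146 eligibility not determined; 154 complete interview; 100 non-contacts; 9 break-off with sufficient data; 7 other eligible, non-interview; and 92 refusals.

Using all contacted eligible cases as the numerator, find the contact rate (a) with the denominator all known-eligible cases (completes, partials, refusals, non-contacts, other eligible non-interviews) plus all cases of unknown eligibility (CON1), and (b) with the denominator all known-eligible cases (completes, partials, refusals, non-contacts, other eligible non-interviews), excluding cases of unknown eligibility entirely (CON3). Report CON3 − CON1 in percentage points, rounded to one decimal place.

Num = 154 + 9 + 92 + 7 = 262
Base = 154 + 9 + 92 + 100 + 7 + 146 = 508
CON1 = 262 / 508 = 0.5157
Base = 154 + 9 + 92 + 100 + 7 = 362
CON3 = 262 / 362 = 0.7238
Difference = 72.38 − 51.57 = 20.81 percentage points

20.8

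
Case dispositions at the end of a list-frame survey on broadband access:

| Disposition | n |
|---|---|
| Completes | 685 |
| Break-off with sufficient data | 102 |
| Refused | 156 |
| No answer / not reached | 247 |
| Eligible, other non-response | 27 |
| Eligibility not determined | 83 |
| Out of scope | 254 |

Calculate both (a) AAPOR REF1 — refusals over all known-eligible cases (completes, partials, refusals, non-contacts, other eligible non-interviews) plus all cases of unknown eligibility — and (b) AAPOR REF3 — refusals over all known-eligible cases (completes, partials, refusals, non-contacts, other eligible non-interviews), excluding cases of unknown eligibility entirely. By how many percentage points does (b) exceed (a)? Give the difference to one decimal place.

0.8

Numerator = 156
Denom = 685 + 102 + 156 + 247 + 27 + 83 = 1300
REF1 = 156 / 1300 = 0.1200
Denom = 685 + 102 + 156 + 247 + 27 = 1217
REF3 = 156 / 1217 = 0.1282
Difference = 12.82 − 12.00 = 0.82 percentage points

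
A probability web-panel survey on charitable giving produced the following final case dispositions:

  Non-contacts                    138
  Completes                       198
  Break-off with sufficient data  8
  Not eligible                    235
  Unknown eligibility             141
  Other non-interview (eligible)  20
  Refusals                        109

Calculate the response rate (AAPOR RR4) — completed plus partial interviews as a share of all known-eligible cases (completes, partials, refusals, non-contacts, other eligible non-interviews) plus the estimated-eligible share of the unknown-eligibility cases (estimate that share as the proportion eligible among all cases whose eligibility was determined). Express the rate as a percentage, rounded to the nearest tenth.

36.3%

Num: 198 + 8 = 206
Known eligible: 198 + 8 + 109 + 138 + 20 = 473
e = 473 / (473 + 235) = 473 / 708 = 0.6681
Estimated eligible among unknowns: 0.6681 × 141 = 94.20
Base: 473 + 94.20 = 567.20
RR4 = 206 / 567.20 = 0.3632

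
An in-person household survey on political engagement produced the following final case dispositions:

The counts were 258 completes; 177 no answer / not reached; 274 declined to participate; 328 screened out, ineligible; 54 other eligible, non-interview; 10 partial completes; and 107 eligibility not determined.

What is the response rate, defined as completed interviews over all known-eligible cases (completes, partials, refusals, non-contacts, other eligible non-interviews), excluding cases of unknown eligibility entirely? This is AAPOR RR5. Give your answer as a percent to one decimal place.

Numerator = 258
Denom = 258 + 10 + 274 + 177 + 54 = 773
RR5 = 258 / 773 = 0.3338

33.4%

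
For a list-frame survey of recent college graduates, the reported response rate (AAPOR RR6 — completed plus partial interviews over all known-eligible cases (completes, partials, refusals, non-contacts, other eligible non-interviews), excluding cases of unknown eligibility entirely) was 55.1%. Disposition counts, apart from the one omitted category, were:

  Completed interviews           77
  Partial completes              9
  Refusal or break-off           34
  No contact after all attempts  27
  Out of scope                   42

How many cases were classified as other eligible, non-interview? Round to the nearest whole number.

9

Numerator = 77 + 9 = 86
RR6 = 86 / D = 0.551
D = 86 / 0.551 = 156.1
Remaining denominator categories sum to 147
other eligible, non-interview = 156.1 − 147 ≈ 9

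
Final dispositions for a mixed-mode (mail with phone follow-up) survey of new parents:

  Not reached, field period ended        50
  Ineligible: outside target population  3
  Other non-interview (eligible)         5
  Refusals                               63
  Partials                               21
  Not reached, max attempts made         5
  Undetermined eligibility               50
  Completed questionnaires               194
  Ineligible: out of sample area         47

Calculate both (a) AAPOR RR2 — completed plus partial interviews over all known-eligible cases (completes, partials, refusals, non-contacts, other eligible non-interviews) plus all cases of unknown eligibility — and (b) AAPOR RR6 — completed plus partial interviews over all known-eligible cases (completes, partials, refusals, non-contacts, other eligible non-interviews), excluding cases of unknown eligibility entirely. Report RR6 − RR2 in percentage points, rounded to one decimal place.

No contact after all attempts = 50 + 5 = 55
Screened out, ineligible = 3 + 47 = 50
Numerator = 194 + 21 = 215
Denominator = 194 + 21 + 63 + 55 + 5 + 50 = 388
RR2 = 215 / 388 = 0.5541
Denominator = 194 + 21 + 63 + 55 + 5 = 338
RR6 = 215 / 338 = 0.6361
Difference = 63.61 − 55.41 = 8.20 percentage points

8.2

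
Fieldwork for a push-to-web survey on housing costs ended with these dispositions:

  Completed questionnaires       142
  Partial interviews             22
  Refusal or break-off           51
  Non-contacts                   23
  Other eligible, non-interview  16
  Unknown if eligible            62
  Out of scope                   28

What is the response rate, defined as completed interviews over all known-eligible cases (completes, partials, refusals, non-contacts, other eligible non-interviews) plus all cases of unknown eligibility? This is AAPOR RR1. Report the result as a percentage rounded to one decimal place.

Numerator: 142
Base: 142 + 22 + 51 + 23 + 16 + 62 = 316
RR1 = 142 / 316 = 0.4494

44.9%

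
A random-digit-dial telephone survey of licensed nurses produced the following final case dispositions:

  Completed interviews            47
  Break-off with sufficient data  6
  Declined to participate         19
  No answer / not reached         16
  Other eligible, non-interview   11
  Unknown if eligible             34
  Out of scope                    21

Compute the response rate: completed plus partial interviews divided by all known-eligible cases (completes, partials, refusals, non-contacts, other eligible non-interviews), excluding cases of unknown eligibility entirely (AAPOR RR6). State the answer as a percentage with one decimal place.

53.5%

Num = 47 + 6 = 53
Denom = 47 + 6 + 19 + 16 + 11 = 99
RR6 = 53 / 99 = 0.5354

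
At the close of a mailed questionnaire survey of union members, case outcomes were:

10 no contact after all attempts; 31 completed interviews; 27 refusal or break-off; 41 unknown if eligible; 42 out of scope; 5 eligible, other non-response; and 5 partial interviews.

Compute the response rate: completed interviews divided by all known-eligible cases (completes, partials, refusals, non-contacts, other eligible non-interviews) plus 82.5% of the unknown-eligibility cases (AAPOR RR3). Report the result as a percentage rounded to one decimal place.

Top = 31
Known eligible = 31 + 5 + 27 + 10 + 5 = 78
e × U = 0.8250 × 41 = 33.82
Denom = 78 + 33.82 = 111.82
RR3 = 31 / 111.82 = 0.2772

27.7%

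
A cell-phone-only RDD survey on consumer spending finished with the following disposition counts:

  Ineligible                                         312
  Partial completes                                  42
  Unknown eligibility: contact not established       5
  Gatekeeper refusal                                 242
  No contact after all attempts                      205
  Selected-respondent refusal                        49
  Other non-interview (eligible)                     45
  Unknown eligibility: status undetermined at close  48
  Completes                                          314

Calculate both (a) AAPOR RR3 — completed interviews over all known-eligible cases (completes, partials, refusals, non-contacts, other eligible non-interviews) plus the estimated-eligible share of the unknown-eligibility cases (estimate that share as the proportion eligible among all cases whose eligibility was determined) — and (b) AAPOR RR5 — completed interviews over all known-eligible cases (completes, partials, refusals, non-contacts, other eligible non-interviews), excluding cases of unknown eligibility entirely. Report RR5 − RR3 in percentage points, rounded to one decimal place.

Declined to participate = 242 + 49 = 291
Eligibility not determined = 5 + 48 = 53
Top: 314
Eligible (known): 314 + 42 + 291 + 205 + 45 = 897
e = 897 / (897 + 312) = 897 / 1209 = 0.7419
e × U: 0.7419 × 53 = 39.32
Base: 897 + 39.32 = 936.32
RR3 = 314 / 936.32 = 0.3354
Base: 314 + 42 + 291 + 205 + 45 = 897
RR5 = 314 / 897 = 0.3501
Difference = 35.01 − 33.54 = 1.47 percentage points

1.5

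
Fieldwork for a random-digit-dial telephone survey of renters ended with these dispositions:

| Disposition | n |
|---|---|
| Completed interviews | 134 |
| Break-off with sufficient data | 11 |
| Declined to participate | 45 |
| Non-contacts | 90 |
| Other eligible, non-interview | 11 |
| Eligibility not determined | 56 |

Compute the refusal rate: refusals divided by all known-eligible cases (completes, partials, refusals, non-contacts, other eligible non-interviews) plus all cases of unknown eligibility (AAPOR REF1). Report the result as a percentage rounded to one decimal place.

Numerator → 45
Base → 134 + 11 + 45 + 90 + 11 + 56 = 347
REF1 = 45 / 347 = 0.1297

13.0%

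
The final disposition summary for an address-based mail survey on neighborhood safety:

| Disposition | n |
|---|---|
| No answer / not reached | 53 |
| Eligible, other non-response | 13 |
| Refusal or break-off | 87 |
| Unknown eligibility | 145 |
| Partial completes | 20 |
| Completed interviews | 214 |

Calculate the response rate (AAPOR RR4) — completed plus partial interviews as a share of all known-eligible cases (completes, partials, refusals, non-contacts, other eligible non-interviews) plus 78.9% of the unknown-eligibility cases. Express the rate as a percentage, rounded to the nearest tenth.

46.7%

Top → 214 + 20 = 234
Known eligible → 214 + 20 + 87 + 53 + 13 = 387
Eligible share of unknowns → 0.7890 × 145 = 114.41
Denom → 387 + 114.41 = 501.41
RR4 = 234 / 501.41 = 0.4667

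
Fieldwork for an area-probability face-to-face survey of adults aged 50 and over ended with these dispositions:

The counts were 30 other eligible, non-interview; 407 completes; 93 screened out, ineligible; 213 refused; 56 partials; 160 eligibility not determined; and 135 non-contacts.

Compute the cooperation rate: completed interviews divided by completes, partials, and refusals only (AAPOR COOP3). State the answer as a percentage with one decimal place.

60.2%

Num → 407
Denom → 407 + 56 + 213 = 676
COOP3 = 407 / 676 = 0.6021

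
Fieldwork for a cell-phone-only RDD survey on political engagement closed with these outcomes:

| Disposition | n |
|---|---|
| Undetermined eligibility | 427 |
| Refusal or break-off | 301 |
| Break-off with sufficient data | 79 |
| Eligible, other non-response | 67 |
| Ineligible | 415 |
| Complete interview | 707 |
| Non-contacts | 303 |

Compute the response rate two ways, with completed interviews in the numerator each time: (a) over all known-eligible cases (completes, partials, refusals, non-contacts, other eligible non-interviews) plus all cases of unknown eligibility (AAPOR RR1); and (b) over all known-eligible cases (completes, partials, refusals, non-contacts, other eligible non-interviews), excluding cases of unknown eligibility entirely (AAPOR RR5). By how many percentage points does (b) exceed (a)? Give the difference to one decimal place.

11.0

Numerator → 707
Denominator → 707 + 79 + 301 + 303 + 67 + 427 = 1884
RR1 = 707 / 1884 = 0.3753
Denominator → 707 + 79 + 301 + 303 + 67 = 1457
RR5 = 707 / 1457 = 0.4852
Difference = 48.52 − 37.53 = 10.99 percentage points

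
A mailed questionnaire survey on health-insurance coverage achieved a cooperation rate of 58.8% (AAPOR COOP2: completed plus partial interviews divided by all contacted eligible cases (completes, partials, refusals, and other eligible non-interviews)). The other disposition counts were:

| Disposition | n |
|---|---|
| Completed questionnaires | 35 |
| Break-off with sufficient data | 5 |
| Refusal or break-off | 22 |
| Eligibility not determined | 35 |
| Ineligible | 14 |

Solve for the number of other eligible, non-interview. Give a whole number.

Top = 35 + 5 = 40
COOP2 = 40 / D = 0.588
D = 40 / 0.588 = 68.0
Remaining denominator categories sum to 62
other eligible, non-interview = 68.0 − 62 ≈ 6

6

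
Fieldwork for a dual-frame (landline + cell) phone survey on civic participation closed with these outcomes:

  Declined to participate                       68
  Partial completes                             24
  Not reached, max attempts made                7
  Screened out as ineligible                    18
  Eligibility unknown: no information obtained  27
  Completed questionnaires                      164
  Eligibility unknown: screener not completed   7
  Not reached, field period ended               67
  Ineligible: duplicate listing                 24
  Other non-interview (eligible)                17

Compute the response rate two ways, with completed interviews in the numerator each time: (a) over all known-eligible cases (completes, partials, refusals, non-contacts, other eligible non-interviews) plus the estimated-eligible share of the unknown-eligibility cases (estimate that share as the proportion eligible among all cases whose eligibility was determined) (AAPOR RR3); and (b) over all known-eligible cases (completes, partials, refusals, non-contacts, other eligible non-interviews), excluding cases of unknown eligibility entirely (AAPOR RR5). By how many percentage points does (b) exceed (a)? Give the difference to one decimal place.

Non-contacts = 67 + 7 = 74
Unknown if eligible = 7 + 27 = 34
Ineligible = 18 + 24 = 42
Numerator → 164
Eligible (known) → 164 + 24 + 68 + 74 + 17 = 347
e = 347 / (347 + 42) = 347 / 389 = 0.8920
Estimated eligible among unknowns → 0.8920 × 34 = 30.33
Denom → 347 + 30.33 = 377.33
RR3 = 164 / 377.33 = 0.4346
Denom → 164 + 24 + 68 + 74 + 17 = 347
RR5 = 164 / 347 = 0.4726
Difference = 47.26 − 43.46 = 3.80 percentage points

3.8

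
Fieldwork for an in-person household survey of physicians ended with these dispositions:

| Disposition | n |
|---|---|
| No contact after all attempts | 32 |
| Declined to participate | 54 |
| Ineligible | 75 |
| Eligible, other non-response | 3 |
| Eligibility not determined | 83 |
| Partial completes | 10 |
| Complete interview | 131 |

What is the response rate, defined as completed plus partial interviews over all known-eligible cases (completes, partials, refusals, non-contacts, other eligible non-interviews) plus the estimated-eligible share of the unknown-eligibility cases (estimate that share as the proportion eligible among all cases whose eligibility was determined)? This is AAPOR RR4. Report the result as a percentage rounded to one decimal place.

48.2%

Top → 131 + 10 = 141
Eligible (known) → 131 + 10 + 54 + 32 + 3 = 230
e = 230 / (230 + 75) = 230 / 305 = 0.7541
Estimated eligible among unknowns → 0.7541 × 83 = 62.59
Denom → 230 + 62.59 = 292.59
RR4 = 141 / 292.59 = 0.4819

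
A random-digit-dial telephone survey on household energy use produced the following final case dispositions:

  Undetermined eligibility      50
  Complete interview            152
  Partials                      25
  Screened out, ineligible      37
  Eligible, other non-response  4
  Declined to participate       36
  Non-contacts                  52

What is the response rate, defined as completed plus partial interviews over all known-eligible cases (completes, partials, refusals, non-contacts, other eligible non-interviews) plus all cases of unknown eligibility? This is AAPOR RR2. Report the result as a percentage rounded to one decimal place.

55.5%

Top = 152 + 25 = 177
Denominator = 152 + 25 + 36 + 52 + 4 + 50 = 319
RR2 = 177 / 319 = 0.5549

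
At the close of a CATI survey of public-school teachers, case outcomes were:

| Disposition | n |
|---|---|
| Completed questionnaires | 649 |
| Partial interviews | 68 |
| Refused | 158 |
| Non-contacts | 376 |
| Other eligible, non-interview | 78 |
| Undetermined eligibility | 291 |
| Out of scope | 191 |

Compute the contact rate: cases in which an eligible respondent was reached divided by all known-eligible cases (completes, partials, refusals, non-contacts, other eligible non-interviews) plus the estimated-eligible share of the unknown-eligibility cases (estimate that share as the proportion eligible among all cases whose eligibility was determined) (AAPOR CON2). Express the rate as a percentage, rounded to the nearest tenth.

60.2%

Num = 649 + 68 + 158 + 78 = 953
Known eligible = 649 + 68 + 158 + 376 + 78 = 1329
e = 1329 / (1329 + 191) = 1329 / 1520 = 0.8743
e × U = 0.8743 × 291 = 254.42
Denominator = 1329 + 254.42 = 1583.42
CON2 = 953 / 1583.42 = 0.6019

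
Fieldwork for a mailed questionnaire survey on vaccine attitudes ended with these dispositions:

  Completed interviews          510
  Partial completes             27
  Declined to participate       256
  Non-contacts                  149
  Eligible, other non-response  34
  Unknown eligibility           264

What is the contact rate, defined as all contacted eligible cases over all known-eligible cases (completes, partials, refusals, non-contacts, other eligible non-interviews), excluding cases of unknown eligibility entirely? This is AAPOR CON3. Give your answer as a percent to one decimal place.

Numerator: 510 + 27 + 256 + 34 = 827
Denominator: 510 + 27 + 256 + 149 + 34 = 976
CON3 = 827 / 976 = 0.8473

84.7%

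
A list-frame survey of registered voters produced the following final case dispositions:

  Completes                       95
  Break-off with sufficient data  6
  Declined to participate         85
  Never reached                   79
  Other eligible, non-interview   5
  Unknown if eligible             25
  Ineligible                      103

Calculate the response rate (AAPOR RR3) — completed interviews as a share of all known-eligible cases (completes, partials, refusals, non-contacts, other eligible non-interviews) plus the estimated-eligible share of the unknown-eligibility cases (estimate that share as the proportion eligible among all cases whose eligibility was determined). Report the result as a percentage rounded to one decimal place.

33.0%

Top: 95
Determined eligible: 95 + 6 + 85 + 79 + 5 = 270
e = 270 / (270 + 103) = 270 / 373 = 0.7239
Eligible share of unknowns: 0.7239 × 25 = 18.10
Denom: 270 + 18.10 = 288.10
RR3 = 95 / 288.10 = 0.3297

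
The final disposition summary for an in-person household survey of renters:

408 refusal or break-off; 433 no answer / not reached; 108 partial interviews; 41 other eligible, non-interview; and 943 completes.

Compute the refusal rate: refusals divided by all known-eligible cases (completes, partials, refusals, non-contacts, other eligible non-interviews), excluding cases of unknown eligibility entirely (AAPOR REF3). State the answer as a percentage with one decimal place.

Num = 408
Denom = 943 + 108 + 408 + 433 + 41 = 1933
REF3 = 408 / 1933 = 0.2111

21.1%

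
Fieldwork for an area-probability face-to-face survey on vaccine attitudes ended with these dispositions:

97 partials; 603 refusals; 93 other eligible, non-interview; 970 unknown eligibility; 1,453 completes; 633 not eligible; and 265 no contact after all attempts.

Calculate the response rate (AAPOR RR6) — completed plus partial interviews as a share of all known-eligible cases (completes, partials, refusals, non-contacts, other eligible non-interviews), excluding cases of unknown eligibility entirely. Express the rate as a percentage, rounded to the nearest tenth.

Num = 1453 + 97 = 1550
Base = 1453 + 97 + 603 + 265 + 93 = 2511
RR6 = 1550 / 2511 = 0.6173

61.7%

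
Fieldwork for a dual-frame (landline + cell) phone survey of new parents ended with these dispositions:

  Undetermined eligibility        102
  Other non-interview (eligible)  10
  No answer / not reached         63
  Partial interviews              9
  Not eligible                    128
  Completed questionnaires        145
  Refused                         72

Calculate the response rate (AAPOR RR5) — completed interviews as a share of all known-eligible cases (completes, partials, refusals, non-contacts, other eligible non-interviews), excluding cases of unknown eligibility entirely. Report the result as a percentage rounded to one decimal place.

48.5%

Num = 145
Base = 145 + 9 + 72 + 63 + 10 = 299
RR5 = 145 / 299 = 0.4849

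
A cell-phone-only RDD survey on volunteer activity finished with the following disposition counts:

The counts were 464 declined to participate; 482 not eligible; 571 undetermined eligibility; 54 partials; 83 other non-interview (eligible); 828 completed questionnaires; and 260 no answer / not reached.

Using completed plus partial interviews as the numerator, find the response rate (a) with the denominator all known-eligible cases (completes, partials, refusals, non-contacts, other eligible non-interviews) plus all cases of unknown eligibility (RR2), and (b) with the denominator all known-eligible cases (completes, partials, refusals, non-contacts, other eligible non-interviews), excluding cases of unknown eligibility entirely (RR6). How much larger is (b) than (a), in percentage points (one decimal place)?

Numerator: 828 + 54 = 882
Base: 828 + 54 + 464 + 260 + 83 + 571 = 2260
RR2 = 882 / 2260 = 0.3903
Base: 828 + 54 + 464 + 260 + 83 = 1689
RR6 = 882 / 1689 = 0.5222
Difference = 52.22 − 39.03 = 13.19 percentage points

13.2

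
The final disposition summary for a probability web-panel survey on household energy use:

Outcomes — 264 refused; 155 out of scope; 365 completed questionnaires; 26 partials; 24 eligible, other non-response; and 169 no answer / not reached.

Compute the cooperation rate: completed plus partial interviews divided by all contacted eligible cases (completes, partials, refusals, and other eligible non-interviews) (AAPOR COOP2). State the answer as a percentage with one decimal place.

Top = 365 + 26 = 391
Denominator = 365 + 26 + 264 + 24 = 679
COOP2 = 391 / 679 = 0.5758

57.6%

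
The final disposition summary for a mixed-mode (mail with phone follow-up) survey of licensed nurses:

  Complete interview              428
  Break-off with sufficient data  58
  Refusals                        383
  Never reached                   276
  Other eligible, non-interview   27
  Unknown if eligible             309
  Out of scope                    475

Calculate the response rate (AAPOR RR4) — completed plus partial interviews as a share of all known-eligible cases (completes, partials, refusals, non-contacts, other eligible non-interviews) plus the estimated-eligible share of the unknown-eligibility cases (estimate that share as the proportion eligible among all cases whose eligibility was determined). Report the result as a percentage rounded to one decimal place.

Top: 428 + 58 = 486
Eligible (known): 428 + 58 + 383 + 276 + 27 = 1172
e = 1172 / (1172 + 475) = 1172 / 1647 = 0.7116
Estimated eligible among unknowns: 0.7116 × 309 = 219.88
Base: 1172 + 219.88 = 1391.88
RR4 = 486 / 1391.88 = 0.3492

34.9%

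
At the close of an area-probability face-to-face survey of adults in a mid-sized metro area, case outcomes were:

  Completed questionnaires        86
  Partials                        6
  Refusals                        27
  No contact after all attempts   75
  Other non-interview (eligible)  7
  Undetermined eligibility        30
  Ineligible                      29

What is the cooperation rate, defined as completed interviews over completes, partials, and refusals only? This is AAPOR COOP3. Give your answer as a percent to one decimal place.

72.3%

Top = 86
Base = 86 + 6 + 27 = 119
COOP3 = 86 / 119 = 0.7227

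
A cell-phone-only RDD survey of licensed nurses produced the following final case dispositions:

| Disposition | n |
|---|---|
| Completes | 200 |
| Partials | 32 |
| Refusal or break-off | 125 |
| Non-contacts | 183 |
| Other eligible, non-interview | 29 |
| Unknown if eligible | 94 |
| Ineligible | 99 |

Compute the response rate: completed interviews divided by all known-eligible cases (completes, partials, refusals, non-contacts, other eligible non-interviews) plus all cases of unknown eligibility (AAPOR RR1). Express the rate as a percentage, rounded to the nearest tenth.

30.2%

Num → 200
Base → 200 + 32 + 125 + 183 + 29 + 94 = 663
RR1 = 200 / 663 = 0.3017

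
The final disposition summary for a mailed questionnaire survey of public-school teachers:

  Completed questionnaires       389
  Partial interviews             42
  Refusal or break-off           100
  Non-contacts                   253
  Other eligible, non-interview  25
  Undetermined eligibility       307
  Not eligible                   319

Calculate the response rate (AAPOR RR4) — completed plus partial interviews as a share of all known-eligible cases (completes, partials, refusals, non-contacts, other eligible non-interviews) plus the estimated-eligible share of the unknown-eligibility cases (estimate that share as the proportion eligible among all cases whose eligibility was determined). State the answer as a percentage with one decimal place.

Num: 389 + 42 = 431
Eligible (known): 389 + 42 + 100 + 253 + 25 = 809
e = 809 / (809 + 319) = 809 / 1128 = 0.7172
Estimated eligible among unknowns: 0.7172 × 307 = 220.18
Denom: 809 + 220.18 = 1029.18
RR4 = 431 / 1029.18 = 0.4188

41.9%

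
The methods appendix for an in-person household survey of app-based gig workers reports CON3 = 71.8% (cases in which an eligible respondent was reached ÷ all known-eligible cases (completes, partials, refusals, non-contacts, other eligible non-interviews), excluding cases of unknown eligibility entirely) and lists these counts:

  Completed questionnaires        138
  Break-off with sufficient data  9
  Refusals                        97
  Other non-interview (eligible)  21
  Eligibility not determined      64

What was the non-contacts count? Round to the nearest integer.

104

Num = 138 + 9 + 97 + 21 = 265
CON3 = 265 / D = 0.718
D = 265 / 0.718 = 369.1
Other denominator terms total 265
non-contacts = 369.1 − 265 ≈ 104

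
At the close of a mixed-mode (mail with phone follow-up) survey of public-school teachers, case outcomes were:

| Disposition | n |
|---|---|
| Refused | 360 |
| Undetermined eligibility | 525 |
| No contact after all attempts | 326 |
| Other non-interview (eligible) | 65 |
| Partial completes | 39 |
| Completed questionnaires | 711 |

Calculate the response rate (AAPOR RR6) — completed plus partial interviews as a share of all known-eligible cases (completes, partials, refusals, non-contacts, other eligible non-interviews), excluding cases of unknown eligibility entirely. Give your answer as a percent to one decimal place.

Top: 711 + 39 = 750
Denom: 711 + 39 + 360 + 326 + 65 = 1501
RR6 = 750 / 1501 = 0.4997

50.0%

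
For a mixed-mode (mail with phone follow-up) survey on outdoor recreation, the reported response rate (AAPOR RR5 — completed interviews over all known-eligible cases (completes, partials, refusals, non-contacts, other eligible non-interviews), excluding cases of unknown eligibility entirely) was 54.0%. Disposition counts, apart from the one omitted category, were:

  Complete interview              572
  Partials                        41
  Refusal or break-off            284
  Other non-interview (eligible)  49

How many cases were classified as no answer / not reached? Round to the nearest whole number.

113

RR5 = 572 / D = 0.540
D = 572 / 0.540 = 1059.3
Remaining denominator categories sum to 946
no answer / not reached = 1059.3 − 946 ≈ 113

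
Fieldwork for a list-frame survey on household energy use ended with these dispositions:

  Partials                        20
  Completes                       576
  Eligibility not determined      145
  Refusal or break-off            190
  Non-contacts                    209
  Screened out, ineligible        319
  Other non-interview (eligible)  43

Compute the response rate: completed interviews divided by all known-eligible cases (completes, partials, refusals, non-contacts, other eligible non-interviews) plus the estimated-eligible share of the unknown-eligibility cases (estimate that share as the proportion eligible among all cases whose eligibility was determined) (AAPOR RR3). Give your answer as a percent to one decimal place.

50.1%

Num → 576
Known eligible → 576 + 20 + 190 + 209 + 43 = 1038
e = 1038 / (1038 + 319) = 1038 / 1357 = 0.7649
e × U → 0.7649 × 145 = 110.91
Base → 1038 + 110.91 = 1148.91
RR3 = 576 / 1148.91 = 0.5013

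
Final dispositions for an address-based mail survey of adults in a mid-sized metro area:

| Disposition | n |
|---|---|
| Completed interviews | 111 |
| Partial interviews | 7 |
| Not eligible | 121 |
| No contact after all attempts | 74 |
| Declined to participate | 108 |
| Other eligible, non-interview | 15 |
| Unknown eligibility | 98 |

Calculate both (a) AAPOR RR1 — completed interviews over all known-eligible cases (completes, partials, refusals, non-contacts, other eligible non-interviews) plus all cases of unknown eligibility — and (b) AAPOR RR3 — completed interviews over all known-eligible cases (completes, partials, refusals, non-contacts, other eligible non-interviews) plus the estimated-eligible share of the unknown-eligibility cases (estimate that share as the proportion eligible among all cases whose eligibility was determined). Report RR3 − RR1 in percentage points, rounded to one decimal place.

Top = 111
Denominator = 111 + 7 + 108 + 74 + 15 + 98 = 413
RR1 = 111 / 413 = 0.2688
Determined eligible = 111 + 7 + 108 + 74 + 15 = 315
e = 315 / (315 + 121) = 315 / 436 = 0.7225
Estimated eligible among unknowns = 0.7225 × 98 = 70.81
Denominator = 315 + 70.81 = 385.81
RR3 = 111 / 385.81 = 0.2877
Difference = 28.77 − 26.88 = 1.89 percentage points

1.9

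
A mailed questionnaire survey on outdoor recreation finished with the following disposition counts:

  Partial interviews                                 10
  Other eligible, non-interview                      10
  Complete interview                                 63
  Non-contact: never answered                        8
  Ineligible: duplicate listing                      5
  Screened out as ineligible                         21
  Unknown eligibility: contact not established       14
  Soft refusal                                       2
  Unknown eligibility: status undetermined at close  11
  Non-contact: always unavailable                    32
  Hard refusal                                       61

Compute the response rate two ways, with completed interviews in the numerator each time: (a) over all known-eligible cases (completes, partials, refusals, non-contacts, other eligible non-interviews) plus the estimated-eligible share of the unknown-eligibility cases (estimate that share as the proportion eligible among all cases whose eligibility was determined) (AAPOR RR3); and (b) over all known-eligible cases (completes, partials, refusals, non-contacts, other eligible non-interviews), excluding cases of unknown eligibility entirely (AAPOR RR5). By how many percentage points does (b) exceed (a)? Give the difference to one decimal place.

Refusal or break-off = 61 + 2 = 63
No contact after all attempts = 8 + 32 = 40
Undetermined eligibility = 14 + 11 = 25
Not eligible = 21 + 5 = 26
Top → 63
Known eligible → 63 + 10 + 63 + 40 + 10 = 186
e = 186 / (186 + 26) = 186 / 212 = 0.8774
Eligible share of unknowns → 0.8774 × 25 = 21.93
Denom → 186 + 21.93 = 207.93
RR3 = 63 / 207.93 = 0.3030
Denom → 63 + 10 + 63 + 40 + 10 = 186
RR5 = 63 / 186 = 0.3387
Difference = 33.87 − 30.30 = 3.57 percentage points

3.6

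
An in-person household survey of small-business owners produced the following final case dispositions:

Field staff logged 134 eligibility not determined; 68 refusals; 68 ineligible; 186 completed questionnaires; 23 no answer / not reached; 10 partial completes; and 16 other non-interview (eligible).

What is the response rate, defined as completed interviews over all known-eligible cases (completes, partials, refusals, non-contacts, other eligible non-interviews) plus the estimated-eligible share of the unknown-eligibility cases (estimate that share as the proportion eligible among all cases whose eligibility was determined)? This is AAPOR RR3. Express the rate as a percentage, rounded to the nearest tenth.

Num → 186
Eligible (known) → 186 + 10 + 68 + 23 + 16 = 303
e = 303 / (303 + 68) = 303 / 371 = 0.8167
Estimated eligible among unknowns → 0.8167 × 134 = 109.44
Denom → 303 + 109.44 = 412.44
RR3 = 186 / 412.44 = 0.4510

45.1%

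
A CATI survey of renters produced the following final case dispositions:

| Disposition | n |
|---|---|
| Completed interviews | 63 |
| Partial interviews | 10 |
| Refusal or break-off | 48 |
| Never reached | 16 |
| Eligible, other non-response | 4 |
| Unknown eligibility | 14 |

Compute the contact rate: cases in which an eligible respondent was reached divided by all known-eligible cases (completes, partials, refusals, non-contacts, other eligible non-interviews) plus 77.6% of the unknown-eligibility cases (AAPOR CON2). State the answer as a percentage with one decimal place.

82.3%

Top → 63 + 10 + 48 + 4 = 125
Determined eligible → 63 + 10 + 48 + 16 + 4 = 141
e × U → 0.7760 × 14 = 10.86
Denom → 141 + 10.86 = 151.86
CON2 = 125 / 151.86 = 0.8231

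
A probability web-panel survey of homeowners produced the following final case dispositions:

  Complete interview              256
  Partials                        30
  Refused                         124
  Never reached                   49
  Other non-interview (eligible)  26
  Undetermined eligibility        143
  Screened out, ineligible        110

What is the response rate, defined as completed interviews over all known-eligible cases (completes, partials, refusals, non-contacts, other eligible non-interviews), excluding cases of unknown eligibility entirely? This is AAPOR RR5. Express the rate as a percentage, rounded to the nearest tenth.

52.8%

Num → 256
Base → 256 + 30 + 124 + 49 + 26 = 485
RR5 = 256 / 485 = 0.5278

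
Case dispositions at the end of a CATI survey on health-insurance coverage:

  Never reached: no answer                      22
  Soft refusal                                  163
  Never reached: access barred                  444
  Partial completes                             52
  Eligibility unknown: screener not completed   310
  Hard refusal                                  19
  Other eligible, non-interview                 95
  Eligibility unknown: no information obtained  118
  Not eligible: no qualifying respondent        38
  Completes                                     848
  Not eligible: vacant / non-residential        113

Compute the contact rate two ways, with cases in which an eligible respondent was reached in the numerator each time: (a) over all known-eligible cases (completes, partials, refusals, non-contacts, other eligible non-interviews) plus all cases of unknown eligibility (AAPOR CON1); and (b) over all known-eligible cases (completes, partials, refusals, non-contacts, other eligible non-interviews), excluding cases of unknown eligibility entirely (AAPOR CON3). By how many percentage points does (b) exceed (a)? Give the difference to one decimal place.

Refusal or break-off = 19 + 163 = 182
Never reached = 22 + 444 = 466
Undetermined eligibility = 310 + 118 = 428
Not eligible = 38 + 113 = 151
Num = 848 + 52 + 182 + 95 = 1177
Denominator = 848 + 52 + 182 + 466 + 95 + 428 = 2071
CON1 = 1177 / 2071 = 0.5683
Denominator = 848 + 52 + 182 + 466 + 95 = 1643
CON3 = 1177 / 1643 = 0.7164
Difference = 71.64 − 56.83 = 14.81 percentage points

14.8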